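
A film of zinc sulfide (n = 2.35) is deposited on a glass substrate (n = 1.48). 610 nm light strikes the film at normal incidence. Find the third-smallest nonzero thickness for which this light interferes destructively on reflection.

389 nm

Top surface (1.0 → 2.35): reflection off a higher-index medium gives a half-wave phase shift.
Ray reflecting at the bottom interface goes from n = 2.35 toward n = 1.48: no phase shift.
The two reflections differ by half a wavelength.
So the condition for destructive reflection is 2 n t = m λ.
The third-smallest nonzero thickness corresponds to m = 3: t = m λ / (2 n) = 3.00 × 610 / (2 × 2.35) = 389 nm.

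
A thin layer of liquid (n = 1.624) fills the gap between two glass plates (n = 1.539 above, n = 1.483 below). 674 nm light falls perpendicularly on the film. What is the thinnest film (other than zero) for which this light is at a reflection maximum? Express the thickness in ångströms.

Ray reflecting at the top interface goes from n = 1.539 toward n = 1.624: a half-wave phase shift.
Ray reflecting at the bottom interface goes from n = 1.624 toward n = 1.483: no phase shift.
The two reflections differ by half a wavelength.
For strong reflection here: 2 n t = (m + ½) λ.
Minimum at m = 0: t = λ / (4 n) = 674 / (4 × 1.624) = 104 nm.

1038 Å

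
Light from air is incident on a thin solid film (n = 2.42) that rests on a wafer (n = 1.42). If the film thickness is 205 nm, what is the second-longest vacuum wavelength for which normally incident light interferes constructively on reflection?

661 nm

Top surface (1.0 → 2.42): reflection off a higher-index medium gives a half-wave phase shift.
At the lower boundary (n = 2.42 to n = 1.42) the reflected ray undergoes no phase shift.
The two reflections differ by half a wavelength.
For bright reflection here: 2 n t = (m + ½) λ.
λ = 2 n t / (m + ½). The second-longest wavelength is m = 1: λ = 2 × 2.42 × 205 / 1.50 = 661 nm.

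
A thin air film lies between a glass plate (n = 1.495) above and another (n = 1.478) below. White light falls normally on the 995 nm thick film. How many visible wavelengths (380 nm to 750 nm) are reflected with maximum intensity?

2

At the upper boundary (n = 1.495 to n = 1.0) the reflected ray undergoes no phase shift.
Bottom surface (1.0 → 1.478): reflection off a higher-index medium gives a half-wave phase shift.
The two reflections differ by half a wavelength.
For strong reflection here: 2 n t = (m + ½) λ.
λ = 2 n t / (m + ½) = 1990 / (m + ½) nm.
m=2: 796 nm (IR); m=3: 569 nm (visible); m=4: 442 nm (visible); m=5: 362 nm (UV).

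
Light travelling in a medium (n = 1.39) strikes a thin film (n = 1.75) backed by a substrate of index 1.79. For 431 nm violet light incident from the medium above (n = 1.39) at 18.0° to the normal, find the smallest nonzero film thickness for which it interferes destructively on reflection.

Ray reflecting at the top interface goes from n = 1.39 toward n = 1.75: a half-wave phase shift.
Bottom surface (1.75 → 1.79): reflection off a higher-index medium gives a half-wave phase shift.
Zero or two π shifts → no net half-wave offset.
For dark reflection here: 2 n t cos θ_r = (m + ½) λ.
Snell's law: 1.39 sin 18.0° = 1.75 sin θ_r → sin θ_r = 0.245, cos θ_r = 0.969.
Minimum at m = 0: t = λ / (4 n cos θ_r) = 431 / (4 × 1.75 × 0.969) = 63.5 nm.

63.5 nm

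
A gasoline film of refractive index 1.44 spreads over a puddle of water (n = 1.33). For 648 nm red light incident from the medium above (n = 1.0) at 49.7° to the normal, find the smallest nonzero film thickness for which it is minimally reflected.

At the upper boundary (n = 1.0 to n = 1.44) the reflected ray undergoes a half-wave phase shift.
Ray reflecting at the bottom interface goes from n = 1.44 toward n = 1.33: no phase shift.
Exactly one π shift → a net half-wave offset.
So the condition for destructive reflection is 2 n t cos θ_r = m λ.
Snell's law: 1.0 sin 49.7° = 1.44 sin θ_r → sin θ_r = 0.530, cos θ_r = 0.848.
Minimum nonzero at m = 1: t = λ / (2 n cos θ_r) = 648 / (2 × 1.44 × 0.848) = 265 nm.

265 nm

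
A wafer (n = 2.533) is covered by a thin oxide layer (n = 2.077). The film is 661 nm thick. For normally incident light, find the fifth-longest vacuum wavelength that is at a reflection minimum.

At the upper boundary (n = 1.0 to n = 2.077) the reflected ray undergoes a half-wave phase shift.
At the lower boundary (n = 2.077 to n = 2.533) the reflected ray undergoes a half-wave phase shift.
Net: no relative phase inversion (both shifts match).
For minimum reflection here: 2 n t = (m + ½) λ.
λ = 2 n t / (m + ½). The fifth-longest wavelength is m = 4: λ = 2 × 2.077 × 661 / 4.50 = 610 nm.

610 nm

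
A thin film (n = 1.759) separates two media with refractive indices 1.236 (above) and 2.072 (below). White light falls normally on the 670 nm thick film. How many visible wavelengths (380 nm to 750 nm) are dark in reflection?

Ray reflecting at the top interface goes from n = 1.236 toward n = 1.759: a half-wave phase shift.
Ray reflecting at the bottom interface goes from n = 1.759 toward n = 2.072: a half-wave phase shift.
Zero or two π shifts → no net half-wave offset.
With no net inversion, destructive interference in reflection requires 2 n t = (m + ½) λ.
λ = 2 n t / (m + ½) = 2357 / (m + ½) nm.
m=2: 943 nm (IR); m=3: 673 nm (visible); m=4: 524 nm (visible); m=5: 429 nm (visible); m=6: 363 nm (UV).

3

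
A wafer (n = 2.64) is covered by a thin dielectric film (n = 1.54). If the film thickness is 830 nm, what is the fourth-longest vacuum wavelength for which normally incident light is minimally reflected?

Top surface (1.0 → 1.54): reflection off a higher-index medium gives a half-wave phase shift.
Ray reflecting at the bottom interface goes from n = 1.54 toward n = 2.64: a half-wave phase shift.
The two reflections carry the same phase change, so no net offset.
So the condition for destructive reflection is 2 n t = (m + ½) λ.
λ = 2 n t / (m + ½). The fourth-longest wavelength is m = 3: λ = 2 × 1.54 × 830 / 3.50 = 730 nm.

730 nm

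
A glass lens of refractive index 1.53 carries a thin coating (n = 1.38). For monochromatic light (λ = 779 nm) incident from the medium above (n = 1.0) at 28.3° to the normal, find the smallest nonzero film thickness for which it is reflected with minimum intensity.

150 nm

At the upper boundary (n = 1.0 to n = 1.38) the reflected ray undergoes a half-wave phase shift.
At the lower boundary (n = 1.38 to n = 1.53) the reflected ray undergoes a half-wave phase shift.
Zero or two π shifts → no net half-wave offset.
So the condition for destructive reflection is 2 n t cos θ_r = (m + ½) λ.
Snell's law: 1.0 sin 28.3° = 1.38 sin θ_r → sin θ_r = 0.344, cos θ_r = 0.939.
Minimum at m = 0: t = λ / (4 n cos θ_r) = 779 / (4 × 1.38 × 0.939) = 150 nm.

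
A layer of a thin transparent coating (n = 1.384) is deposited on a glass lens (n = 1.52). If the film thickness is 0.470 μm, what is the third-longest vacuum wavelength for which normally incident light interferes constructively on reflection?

434 nm

Ray reflecting at the top interface goes from n = 1.0 toward n = 1.384: a half-wave phase shift.
Bottom surface (1.384 → 1.52): reflection off a higher-index medium gives a half-wave phase shift.
Zero or two π shifts → no net half-wave offset.
For strong reflection here: 2 n t = m λ.
λ = 2 n t / m. The third-longest wavelength is m = 3: λ = 2 × 1.384 × 470 / 3.00 = 434 nm.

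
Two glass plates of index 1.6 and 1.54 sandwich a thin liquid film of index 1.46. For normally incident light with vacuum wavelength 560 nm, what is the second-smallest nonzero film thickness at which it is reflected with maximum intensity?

288 nm

Top surface (1.6 → 1.46): reflection off a lower-index medium gives no phase shift.
Ray reflecting at the bottom interface goes from n = 1.46 toward n = 1.54: a half-wave phase shift.
Exactly one π shift → a net half-wave offset.
With one net inversion, constructive interference in reflection requires 2 n t = (m + ½) λ.
The second-smallest nonzero thickness corresponds to m = 1: t = (m + ½) λ / (2 n) = 1.50 × 560 / (2 × 1.46) = 288 nm.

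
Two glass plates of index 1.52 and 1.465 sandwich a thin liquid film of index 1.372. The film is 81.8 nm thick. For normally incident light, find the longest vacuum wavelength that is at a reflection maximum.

449 nm

Ray reflecting at the top interface goes from n = 1.52 toward n = 1.372: no phase shift.
Ray reflecting at the bottom interface goes from n = 1.372 toward n = 1.465: a half-wave phase shift.
The two reflections differ by half a wavelength.
With one net inversion, constructive interference in reflection requires 2 n t = (m + ½) λ.
λ = 2 n t / (m + ½). The longest wavelength is m = 0: λ = 2 × 1.372 × 81.8 / 0.500 = 449 nm.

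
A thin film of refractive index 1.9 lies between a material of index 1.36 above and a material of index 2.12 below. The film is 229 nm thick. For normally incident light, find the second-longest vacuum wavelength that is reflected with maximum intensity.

435 nm

Top surface (1.36 → 1.9): reflection off a higher-index medium gives a half-wave phase shift.
Ray reflecting at the bottom interface goes from n = 1.9 toward n = 2.12: a half-wave phase shift.
Net: no relative phase inversion (both shifts match).
So the condition for constructive reflection is 2 n t = m λ.
λ = 2 n t / m. The second-longest wavelength is m = 2: λ = 2 × 1.9 × 229 / 2.00 = 435 nm.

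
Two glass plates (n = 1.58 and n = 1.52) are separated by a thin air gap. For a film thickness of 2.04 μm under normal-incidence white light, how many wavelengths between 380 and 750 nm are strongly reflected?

At the upper boundary (n = 1.58 to n = 1.0) the reflected ray undergoes no phase shift.
At the lower boundary (n = 1.0 to n = 1.52) the reflected ray undergoes a half-wave phase shift.
Net: one phase inversion between the two reflected rays.
For bright reflection here: 2 n t = (m + ½) λ.
λ = 2 n t / (m + ½) = 4080 / (m + ½) nm.
m=4: 907 nm (IR); m=5: 742 nm (visible); m=6: 628 nm (visible); m=7: 544 nm (visible); m=8: 480 nm (visible); m=9: 429 nm (visible); m=10: 389 nm (visible); m=11: 355 nm (UV).

6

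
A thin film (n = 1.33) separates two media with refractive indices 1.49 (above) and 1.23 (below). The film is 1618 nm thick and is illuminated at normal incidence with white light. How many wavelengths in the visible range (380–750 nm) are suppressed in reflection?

At the upper boundary (n = 1.49 to n = 1.33) the reflected ray undergoes no phase shift.
Ray reflecting at the bottom interface goes from n = 1.33 toward n = 1.23: no phase shift.
Zero or two π shifts → no net half-wave offset.
With no net inversion, destructive interference in reflection requires 2 n t = (m + ½) λ.
λ = 2 n t / (m + ½) = 4304 / (m + ½) nm.
m=5: 783 nm (IR); m=6: 662 nm (visible); m=7: 574 nm (visible); m=8: 506 nm (visible); m=9: 453 nm (visible); m=10: 410 nm (visible); m=11: 374 nm (UV).

5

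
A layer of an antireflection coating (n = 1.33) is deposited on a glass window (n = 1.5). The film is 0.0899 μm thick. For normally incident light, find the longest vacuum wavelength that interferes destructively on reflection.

Top surface (1.0 → 1.33): reflection off a higher-index medium gives a half-wave phase shift.
At the lower boundary (n = 1.33 to n = 1.5) the reflected ray undergoes a half-wave phase shift.
Net: no relative phase inversion (both shifts match).
For weak reflection here: 2 n t = (m + ½) λ.
λ = 2 n t / (m + ½). The longest wavelength is m = 0: λ = 2 × 1.33 × 89.9 / 0.500 = 478 nm.

478 nm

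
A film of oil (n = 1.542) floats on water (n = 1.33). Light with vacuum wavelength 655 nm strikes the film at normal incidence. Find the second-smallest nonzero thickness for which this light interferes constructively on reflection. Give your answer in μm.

Top surface (1.0 → 1.542): reflection off a higher-index medium gives a half-wave phase shift.
Ray reflecting at the bottom interface goes from n = 1.542 toward n = 1.33: no phase shift.
Exactly one π shift → a net half-wave offset.
For bright reflection here: 2 n t = (m + ½) λ.
The second-smallest nonzero thickness corresponds to m = 1: t = (m + ½) λ / (2 n) = 1.50 × 655 / (2 × 1.542) = 319 nm.

0.319 μm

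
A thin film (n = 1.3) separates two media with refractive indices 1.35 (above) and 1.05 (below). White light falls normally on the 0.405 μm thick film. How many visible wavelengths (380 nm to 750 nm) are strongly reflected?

1

Top surface (1.35 → 1.3): reflection off a lower-index medium gives no phase shift.
Bottom surface (1.3 → 1.05): reflection off a lower-index medium gives no phase shift.
The two reflections carry the same phase change, so no net offset.
With no net inversion, constructive interference in reflection requires 2 n t = m λ.
λ = 2 n t / m = 1053 / m nm.
m=1: 1053 nm (IR); m=2: 527 nm (visible); m=3: 351 nm (UV).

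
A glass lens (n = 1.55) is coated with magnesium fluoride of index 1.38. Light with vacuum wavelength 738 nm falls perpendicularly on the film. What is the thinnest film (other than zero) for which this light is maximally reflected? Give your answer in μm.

Top surface (1.0 → 1.38): reflection off a higher-index medium gives a half-wave phase shift.
Ray reflecting at the bottom interface goes from n = 1.38 toward n = 1.55: a half-wave phase shift.
Net: no relative phase inversion (both shifts match).
With no net inversion, constructive interference in reflection requires 2 n t = m λ.
Minimum nonzero at m = 1: t = λ / (2 n) = 738 / (2 × 1.38) = 267 nm.

0.267 μm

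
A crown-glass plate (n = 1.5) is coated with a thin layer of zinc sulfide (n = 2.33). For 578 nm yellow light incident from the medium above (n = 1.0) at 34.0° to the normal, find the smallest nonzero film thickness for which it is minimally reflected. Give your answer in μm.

0.128 μm

At the upper boundary (n = 1.0 to n = 2.33) the reflected ray undergoes a half-wave phase shift.
At the lower boundary (n = 2.33 to n = 1.5) the reflected ray undergoes no phase shift.
The two reflections differ by half a wavelength.
For weak reflection here: 2 n t cos θ_r = m λ.
Snell's law: 1.0 sin 34.0° = 2.33 sin θ_r → sin θ_r = 0.240, cos θ_r = 0.971.
Minimum nonzero at m = 1: t = λ / (2 n cos θ_r) = 578 / (2 × 2.33 × 0.971) = 128 nm.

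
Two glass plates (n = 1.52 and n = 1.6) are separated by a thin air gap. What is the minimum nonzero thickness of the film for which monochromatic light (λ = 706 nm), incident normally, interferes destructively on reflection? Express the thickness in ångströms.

At the upper boundary (n = 1.52 to n = 1.0) the reflected ray undergoes no phase shift.
At the lower boundary (n = 1.0 to n = 1.6) the reflected ray undergoes a half-wave phase shift.
Exactly one π shift → a net half-wave offset.
With one net inversion, destructive interference in reflection requires 2 n t = m λ.
Minimum nonzero at m = 1: t = λ / (2 n) = 706 / (2 × 1.0) = 353 nm.

3530 Å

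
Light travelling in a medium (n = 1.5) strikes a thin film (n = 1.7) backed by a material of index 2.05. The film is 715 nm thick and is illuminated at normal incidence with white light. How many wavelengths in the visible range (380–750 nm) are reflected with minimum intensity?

Ray reflecting at the top interface goes from n = 1.5 toward n = 1.7: a half-wave phase shift.
At the lower boundary (n = 1.7 to n = 2.05) the reflected ray undergoes a half-wave phase shift.
Zero or two π shifts → no net half-wave offset.
With no net inversion, destructive interference in reflection requires 2 n t = (m + ½) λ.
λ = 2 n t / (m + ½) = 2431 / (m + ½) nm.
m=2: 972 nm (IR); m=3: 695 nm (visible); m=4: 540 nm (visible); m=5: 442 nm (visible); m=6: 374 nm (UV).

3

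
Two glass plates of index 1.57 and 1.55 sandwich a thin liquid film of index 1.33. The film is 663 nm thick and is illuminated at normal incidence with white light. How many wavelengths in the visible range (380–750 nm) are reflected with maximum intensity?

3

At the upper boundary (n = 1.57 to n = 1.33) the reflected ray undergoes no phase shift.
Bottom surface (1.33 → 1.55): reflection off a higher-index medium gives a half-wave phase shift.
The two reflections differ by half a wavelength.
So the condition for constructive reflection is 2 n t = (m + ½) λ.
λ = 2 n t / (m + ½) = 1764 / (m + ½) nm.
m=1: 1176 nm (IR); m=2: 705 nm (visible); m=3: 504 nm (visible); m=4: 392 nm (visible); m=5: 321 nm (UV).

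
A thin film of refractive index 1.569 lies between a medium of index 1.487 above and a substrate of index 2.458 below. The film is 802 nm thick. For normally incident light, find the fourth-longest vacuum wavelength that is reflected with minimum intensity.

719 nm

At the upper boundary (n = 1.487 to n = 1.569) the reflected ray undergoes a half-wave phase shift.
At the lower boundary (n = 1.569 to n = 2.458) the reflected ray undergoes a half-wave phase shift.
The two reflections carry the same phase change, so no net offset.
For dark reflection here: 2 n t = (m + ½) λ.
λ = 2 n t / (m + ½). The fourth-longest wavelength is m = 3: λ = 2 × 1.569 × 802 / 3.50 = 719 nm.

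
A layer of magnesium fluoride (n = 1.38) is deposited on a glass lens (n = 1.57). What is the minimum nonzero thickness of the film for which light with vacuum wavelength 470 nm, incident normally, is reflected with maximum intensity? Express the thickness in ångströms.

1703 Å

Ray reflecting at the top interface goes from n = 1.0 toward n = 1.38: a half-wave phase shift.
Bottom surface (1.38 → 1.57): reflection off a higher-index medium gives a half-wave phase shift.
The two reflections carry the same phase change, so no net offset.
With no net inversion, constructive interference in reflection requires 2 n t = m λ.
Minimum nonzero at m = 1: t = λ / (2 n) = 470 / (2 × 1.38) = 170 nm.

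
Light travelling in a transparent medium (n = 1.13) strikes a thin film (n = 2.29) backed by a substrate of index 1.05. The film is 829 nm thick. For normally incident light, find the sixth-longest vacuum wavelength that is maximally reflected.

690 nm

Ray reflecting at the top interface goes from n = 1.13 toward n = 2.29: a half-wave phase shift.
Ray reflecting at the bottom interface goes from n = 2.29 toward n = 1.05: no phase shift.
Exactly one π shift → a net half-wave offset.
For maximum reflection here: 2 n t = (m + ½) λ.
λ = 2 n t / (m + ½). The sixth-longest wavelength is m = 5: λ = 2 × 2.29 × 829 / 5.50 = 690 nm.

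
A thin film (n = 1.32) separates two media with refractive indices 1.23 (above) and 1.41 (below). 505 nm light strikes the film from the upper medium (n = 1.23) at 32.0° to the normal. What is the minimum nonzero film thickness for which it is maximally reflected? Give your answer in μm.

At the upper boundary (n = 1.23 to n = 1.32) the reflected ray undergoes a half-wave phase shift.
Ray reflecting at the bottom interface goes from n = 1.32 toward n = 1.41: a half-wave phase shift.
Zero or two π shifts → no net half-wave offset.
For strong reflection here: 2 n t cos θ_r = m λ.
Snell's law: 1.23 sin 32.0° = 1.32 sin θ_r → sin θ_r = 0.494, cos θ_r = 0.870.
Minimum nonzero at m = 1: t = λ / (2 n cos θ_r) = 505 / (2 × 1.32 × 0.870) = 220 nm.

0.220 μm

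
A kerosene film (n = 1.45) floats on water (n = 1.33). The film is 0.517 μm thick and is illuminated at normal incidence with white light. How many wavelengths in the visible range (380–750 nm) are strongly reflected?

Top surface (1.0 → 1.45): reflection off a higher-index medium gives a half-wave phase shift.
Bottom surface (1.45 → 1.33): reflection off a lower-index medium gives no phase shift.
Exactly one π shift → a net half-wave offset.
For strong reflection here: 2 n t = (m + ½) λ.
λ = 2 n t / (m + ½) = 1499 / (m + ½) nm.
m=1: 1000 nm (IR); m=2: 600 nm (visible); m=3: 428 nm (visible); m=4: 333 nm (UV).

2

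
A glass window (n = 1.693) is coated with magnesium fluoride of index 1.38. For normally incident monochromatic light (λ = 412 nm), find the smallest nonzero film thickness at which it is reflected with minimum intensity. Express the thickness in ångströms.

746 Å

Top surface (1.0 → 1.38): reflection off a higher-index medium gives a half-wave phase shift.
Bottom surface (1.38 → 1.693): reflection off a higher-index medium gives a half-wave phase shift.
Zero or two π shifts → no net half-wave offset.
So the condition for destructive reflection is 2 n t = (m + ½) λ.
Minimum at m = 0: t = λ / (4 n) = 412 / (4 × 1.38) = 74.6 nm.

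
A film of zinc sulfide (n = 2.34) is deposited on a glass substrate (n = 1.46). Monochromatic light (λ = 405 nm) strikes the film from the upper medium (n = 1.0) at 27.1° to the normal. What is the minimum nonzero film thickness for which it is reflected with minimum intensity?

88.2 nm

At the upper boundary (n = 1.0 to n = 2.34) the reflected ray undergoes a half-wave phase shift.
Bottom surface (2.34 → 1.46): reflection off a lower-index medium gives no phase shift.
Net: one phase inversion between the two reflected rays.
With one net inversion, destructive interference in reflection requires 2 n t cos θ_r = m λ.
Snell's law: 1.0 sin 27.1° = 2.34 sin θ_r → sin θ_r = 0.195, cos θ_r = 0.981.
Minimum nonzero at m = 1: t = λ / (2 n cos θ_r) = 405 / (2 × 2.34 × 0.981) = 88.2 nm.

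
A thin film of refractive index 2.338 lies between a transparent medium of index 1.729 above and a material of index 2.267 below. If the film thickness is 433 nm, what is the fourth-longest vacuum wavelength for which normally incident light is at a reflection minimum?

506 nm

Ray reflecting at the top interface goes from n = 1.729 toward n = 2.338: a half-wave phase shift.
Ray reflecting at the bottom interface goes from n = 2.338 toward n = 2.267: no phase shift.
The two reflections differ by half a wavelength.
For weak reflection here: 2 n t = m λ.
λ = 2 n t / m. The fourth-longest wavelength is m = 4: λ = 2 × 2.338 × 433 / 4.00 = 506 nm.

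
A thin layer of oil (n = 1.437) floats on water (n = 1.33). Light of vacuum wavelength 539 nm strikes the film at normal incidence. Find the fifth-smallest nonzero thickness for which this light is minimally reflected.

938 nm

Top surface (1.0 → 1.437): reflection off a higher-index medium gives a half-wave phase shift.
Ray reflecting at the bottom interface goes from n = 1.437 toward n = 1.33: no phase shift.
The two reflections differ by half a wavelength.
With one net inversion, destructive interference in reflection requires 2 n t = m λ.
The fifth-smallest nonzero thickness corresponds to m = 5: t = m λ / (2 n) = 5.00 × 539 / (2 × 1.437) = 938 nm.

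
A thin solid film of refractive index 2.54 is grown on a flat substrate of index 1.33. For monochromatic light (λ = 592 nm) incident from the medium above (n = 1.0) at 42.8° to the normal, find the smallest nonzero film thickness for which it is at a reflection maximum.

At the upper boundary (n = 1.0 to n = 2.54) the reflected ray undergoes a half-wave phase shift.
At the lower boundary (n = 2.54 to n = 1.33) the reflected ray undergoes no phase shift.
Exactly one π shift → a net half-wave offset.
With one net inversion, constructive interference in reflection requires 2 n t cos θ_r = (m + ½) λ.
Snell's law: 1.0 sin 42.8° = 2.54 sin θ_r → sin θ_r = 0.267, cos θ_r = 0.964.
Minimum at m = 0: t = λ / (4 n cos θ_r) = 592 / (4 × 2.54 × 0.964) = 60.5 nm.

60.5 nm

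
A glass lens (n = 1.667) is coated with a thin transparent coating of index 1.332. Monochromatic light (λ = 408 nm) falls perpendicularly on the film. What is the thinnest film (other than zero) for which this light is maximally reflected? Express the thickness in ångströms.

1532 Å

Top surface (1.0 → 1.332): reflection off a higher-index medium gives a half-wave phase shift.
At the lower boundary (n = 1.332 to n = 1.667) the reflected ray undergoes a half-wave phase shift.
Zero or two π shifts → no net half-wave offset.
So the condition for constructive reflection is 2 n t = m λ.
Minimum nonzero at m = 1: t = λ / (2 n) = 408 / (2 × 1.332) = 153 nm.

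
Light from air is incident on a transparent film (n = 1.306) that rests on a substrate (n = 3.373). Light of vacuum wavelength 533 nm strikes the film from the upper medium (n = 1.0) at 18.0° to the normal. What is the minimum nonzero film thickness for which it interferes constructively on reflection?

Ray reflecting at the top interface goes from n = 1.0 toward n = 1.306: a half-wave phase shift.
Bottom surface (1.306 → 3.373): reflection off a higher-index medium gives a half-wave phase shift.
The two reflections carry the same phase change, so no net offset.
With no net inversion, constructive interference in reflection requires 2 n t cos θ_r = m λ.
Snell's law: 1.0 sin 18.0° = 1.306 sin θ_r → sin θ_r = 0.237, cos θ_r = 0.972.
Minimum nonzero at m = 1: t = λ / (2 n cos θ_r) = 533 / (2 × 1.306 × 0.972) = 210 nm.

210 nm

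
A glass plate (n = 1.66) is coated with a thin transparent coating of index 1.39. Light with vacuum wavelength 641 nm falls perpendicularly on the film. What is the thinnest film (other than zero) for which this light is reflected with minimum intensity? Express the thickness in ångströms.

1153 Å

Top surface (1.0 → 1.39): reflection off a higher-index medium gives a half-wave phase shift.
Ray reflecting at the bottom interface goes from n = 1.39 toward n = 1.66: a half-wave phase shift.
The two reflections carry the same phase change, so no net offset.
So the condition for destructive reflection is 2 n t = (m + ½) λ.
Minimum at m = 0: t = λ / (4 n) = 641 / (4 × 1.39) = 115 nm.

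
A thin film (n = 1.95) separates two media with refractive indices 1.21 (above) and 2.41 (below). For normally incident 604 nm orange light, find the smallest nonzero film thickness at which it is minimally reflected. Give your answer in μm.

0.0774 μm

Top surface (1.21 → 1.95): reflection off a higher-index medium gives a half-wave phase shift.
Ray reflecting at the bottom interface goes from n = 1.95 toward n = 2.41: a half-wave phase shift.
Zero or two π shifts → no net half-wave offset.
So the condition for destructive reflection is 2 n t = (m + ½) λ.
Minimum at m = 0: t = λ / (4 n) = 604 / (4 × 1.95) = 77.4 nm.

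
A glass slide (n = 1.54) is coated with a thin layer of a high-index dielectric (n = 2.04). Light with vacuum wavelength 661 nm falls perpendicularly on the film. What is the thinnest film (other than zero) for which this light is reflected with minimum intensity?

Ray reflecting at the top interface goes from n = 1.0 toward n = 2.04: a half-wave phase shift.
At the lower boundary (n = 2.04 to n = 1.54) the reflected ray undergoes no phase shift.
The two reflections differ by half a wavelength.
For weak reflection here: 2 n t = m λ.
Minimum nonzero at m = 1: t = λ / (2 n) = 661 / (2 × 2.04) = 162 nm.

162 nm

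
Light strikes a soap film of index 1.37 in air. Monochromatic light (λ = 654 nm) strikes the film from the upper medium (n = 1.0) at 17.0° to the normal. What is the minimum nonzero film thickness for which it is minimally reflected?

244 nm

Top surface (1.0 → 1.37): reflection off a higher-index medium gives a half-wave phase shift.
At the lower boundary (n = 1.37 to n = 1.0) the reflected ray undergoes no phase shift.
The two reflections differ by half a wavelength.
For minimum reflection here: 2 n t cos θ_r = m λ.
Snell's law: 1.0 sin 17.0° = 1.37 sin θ_r → sin θ_r = 0.213, cos θ_r = 0.977.
Minimum nonzero at m = 1: t = λ / (2 n cos θ_r) = 654 / (2 × 1.37 × 0.977) = 244 nm.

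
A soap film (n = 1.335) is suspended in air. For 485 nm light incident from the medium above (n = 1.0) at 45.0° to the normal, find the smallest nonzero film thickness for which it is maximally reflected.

Ray reflecting at the top interface goes from n = 1.0 toward n = 1.335: a half-wave phase shift.
Bottom surface (1.335 → 1.0): reflection off a lower-index medium gives no phase shift.
The two reflections differ by half a wavelength.
With one net inversion, constructive interference in reflection requires 2 n t cos θ_r = (m + ½) λ.
Snell's law: 1.0 sin 45.0° = 1.335 sin θ_r → sin θ_r = 0.530, cos θ_r = 0.848.
Minimum at m = 0: t = λ / (4 n cos θ_r) = 485 / (4 × 1.335 × 0.848) = 107 nm.

107 nm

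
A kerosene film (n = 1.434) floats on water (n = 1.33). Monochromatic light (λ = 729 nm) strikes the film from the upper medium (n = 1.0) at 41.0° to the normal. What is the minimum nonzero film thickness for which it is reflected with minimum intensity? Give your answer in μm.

0.286 μm

Top surface (1.0 → 1.434): reflection off a higher-index medium gives a half-wave phase shift.
At the lower boundary (n = 1.434 to n = 1.33) the reflected ray undergoes no phase shift.
Net: one phase inversion between the two reflected rays.
With one net inversion, destructive interference in reflection requires 2 n t cos θ_r = m λ.
Snell's law: 1.0 sin 41.0° = 1.434 sin θ_r → sin θ_r = 0.458, cos θ_r = 0.889.
Minimum nonzero at m = 1: t = λ / (2 n cos θ_r) = 729 / (2 × 1.434 × 0.889) = 286 nm.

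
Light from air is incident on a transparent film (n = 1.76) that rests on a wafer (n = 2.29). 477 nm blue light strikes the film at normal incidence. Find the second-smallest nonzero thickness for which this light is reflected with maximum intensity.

Top surface (1.0 → 1.76): reflection off a higher-index medium gives a half-wave phase shift.
At the lower boundary (n = 1.76 to n = 2.29) the reflected ray undergoes a half-wave phase shift.
Net: no relative phase inversion (both shifts match).
With no net inversion, constructive interference in reflection requires 2 n t = m λ.
The second-smallest nonzero thickness corresponds to m = 2: t = m λ / (2 n) = 2.00 × 477 / (2 × 1.76) = 271 nm.

271 nm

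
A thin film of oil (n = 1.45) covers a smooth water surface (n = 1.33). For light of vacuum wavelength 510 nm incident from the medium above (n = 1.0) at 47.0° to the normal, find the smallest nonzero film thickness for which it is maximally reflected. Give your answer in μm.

Top surface (1.0 → 1.45): reflection off a higher-index medium gives a half-wave phase shift.
Bottom surface (1.45 → 1.33): reflection off a lower-index medium gives no phase shift.
Exactly one π shift → a net half-wave offset.
With one net inversion, constructive interference in reflection requires 2 n t cos θ_r = (m + ½) λ.
Snell's law: 1.0 sin 47.0° = 1.45 sin θ_r → sin θ_r = 0.504, cos θ_r = 0.863.
Minimum at m = 0: t = λ / (4 n cos θ_r) = 510 / (4 × 1.45 × 0.863) = 102 nm.

0.102 μm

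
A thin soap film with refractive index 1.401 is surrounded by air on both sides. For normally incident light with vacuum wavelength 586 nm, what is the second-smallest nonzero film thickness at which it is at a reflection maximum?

At the upper boundary (n = 1.0 to n = 1.401) the reflected ray undergoes a half-wave phase shift.
At the lower boundary (n = 1.401 to n = 1.0) the reflected ray undergoes no phase shift.
Exactly one π shift → a net half-wave offset.
So the condition for constructive reflection is 2 n t = (m + ½) λ.
The second-smallest nonzero thickness corresponds to m = 1: t = (m + ½) λ / (2 n) = 1.50 × 586 / (2 × 1.401) = 314 nm.

314 nm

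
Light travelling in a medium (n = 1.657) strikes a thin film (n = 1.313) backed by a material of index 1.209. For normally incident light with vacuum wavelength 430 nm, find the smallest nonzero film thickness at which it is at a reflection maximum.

164 nm

Top surface (1.657 → 1.313): reflection off a lower-index medium gives no phase shift.
Ray reflecting at the bottom interface goes from n = 1.313 toward n = 1.209: no phase shift.
Net: no relative phase inversion (both shifts match).
With no net inversion, constructive interference in reflection requires 2 n t = m λ.
Minimum nonzero at m = 1: t = λ / (2 n) = 430 / (2 × 1.313) = 164 nm.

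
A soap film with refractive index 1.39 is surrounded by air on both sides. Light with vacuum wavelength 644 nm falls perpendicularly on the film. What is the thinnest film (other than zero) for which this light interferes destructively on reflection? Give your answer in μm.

0.232 μm

At the upper boundary (n = 1.0 to n = 1.39) the reflected ray undergoes a half-wave phase shift.
At the lower boundary (n = 1.39 to n = 1.0) the reflected ray undergoes no phase shift.
Exactly one π shift → a net half-wave offset.
For minimum reflection here: 2 n t = m λ.
Minimum nonzero at m = 1: t = λ / (2 n) = 644 / (2 × 1.39) = 232 nm.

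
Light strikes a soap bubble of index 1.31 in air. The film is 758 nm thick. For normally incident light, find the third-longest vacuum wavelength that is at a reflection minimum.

662 nm

Top surface (1.0 → 1.31): reflection off a higher-index medium gives a half-wave phase shift.
Bottom surface (1.31 → 1.0): reflection off a lower-index medium gives no phase shift.
Net: one phase inversion between the two reflected rays.
For weak reflection here: 2 n t = m λ.
λ = 2 n t / m. The third-longest wavelength is m = 3: λ = 2 × 1.31 × 758 / 3.00 = 662 nm.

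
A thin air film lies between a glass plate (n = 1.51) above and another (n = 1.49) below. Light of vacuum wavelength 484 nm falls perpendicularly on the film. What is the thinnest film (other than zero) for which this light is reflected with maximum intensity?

121 nm

Top surface (1.51 → 1.0): reflection off a lower-index medium gives no phase shift.
At the lower boundary (n = 1.0 to n = 1.49) the reflected ray undergoes a half-wave phase shift.
The two reflections differ by half a wavelength.
So the condition for constructive reflection is 2 n t = (m + ½) λ.
Minimum at m = 0: t = λ / (4 n) = 484 / (4 × 1.0) = 121 nm.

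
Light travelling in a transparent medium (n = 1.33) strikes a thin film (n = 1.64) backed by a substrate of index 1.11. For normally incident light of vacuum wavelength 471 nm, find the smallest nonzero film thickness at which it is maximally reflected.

71.8 nm

Ray reflecting at the top interface goes from n = 1.33 toward n = 1.64: a half-wave phase shift.
Bottom surface (1.64 → 1.11): reflection off a lower-index medium gives no phase shift.
Net: one phase inversion between the two reflected rays.
For bright reflection here: 2 n t = (m + ½) λ.
Minimum at m = 0: t = λ / (4 n) = 471 / (4 × 1.64) = 71.8 nm.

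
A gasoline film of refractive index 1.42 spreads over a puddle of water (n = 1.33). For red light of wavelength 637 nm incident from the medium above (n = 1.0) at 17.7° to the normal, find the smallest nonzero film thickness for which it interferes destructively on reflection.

At the upper boundary (n = 1.0 to n = 1.42) the reflected ray undergoes a half-wave phase shift.
At the lower boundary (n = 1.42 to n = 1.33) the reflected ray undergoes no phase shift.
Exactly one π shift → a net half-wave offset.
With one net inversion, destructive interference in reflection requires 2 n t cos θ_r = m λ.
Snell's law: 1.0 sin 17.7° = 1.42 sin θ_r → sin θ_r = 0.214, cos θ_r = 0.977.
Minimum nonzero at m = 1: t = λ / (2 n cos θ_r) = 637 / (2 × 1.42 × 0.977) = 230 nm.

230 nm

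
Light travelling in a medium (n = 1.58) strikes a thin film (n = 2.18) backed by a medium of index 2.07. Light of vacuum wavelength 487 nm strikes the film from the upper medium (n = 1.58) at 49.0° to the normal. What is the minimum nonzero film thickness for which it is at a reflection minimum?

133 nm

At the upper boundary (n = 1.58 to n = 2.18) the reflected ray undergoes a half-wave phase shift.
Ray reflecting at the bottom interface goes from n = 2.18 toward n = 2.07: no phase shift.
Exactly one π shift → a net half-wave offset.
So the condition for destructive reflection is 2 n t cos θ_r = m λ.
Snell's law: 1.58 sin 49.0° = 2.18 sin θ_r → sin θ_r = 0.547, cos θ_r = 0.837.
Minimum nonzero at m = 1: t = λ / (2 n cos θ_r) = 487 / (2 × 2.18 × 0.837) = 133 nm.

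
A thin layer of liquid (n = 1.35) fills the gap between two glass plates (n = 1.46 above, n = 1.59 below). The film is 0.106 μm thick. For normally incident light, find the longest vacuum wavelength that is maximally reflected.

Ray reflecting at the top interface goes from n = 1.46 toward n = 1.35: no phase shift.
Bottom surface (1.35 → 1.59): reflection off a higher-index medium gives a half-wave phase shift.
Exactly one π shift → a net half-wave offset.
With one net inversion, constructive interference in reflection requires 2 n t = (m + ½) λ.
λ = 2 n t / (m + ½). The longest wavelength is m = 0: λ = 2 × 1.35 × 106 / 0.500 = 572 nm.

572 nm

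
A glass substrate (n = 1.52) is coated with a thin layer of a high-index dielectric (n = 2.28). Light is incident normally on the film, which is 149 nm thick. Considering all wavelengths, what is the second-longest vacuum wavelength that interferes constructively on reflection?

Top surface (1.0 → 2.28): reflection off a higher-index medium gives a half-wave phase shift.
Bottom surface (2.28 → 1.52): reflection off a lower-index medium gives no phase shift.
Net: one phase inversion between the two reflected rays.
With one net inversion, constructive interference in reflection requires 2 n t = (m + ½) λ.
λ = 2 n t / (m + ½). The second-longest wavelength is m = 1: λ = 2 × 2.28 × 149 / 1.50 = 453 nm.

453 nm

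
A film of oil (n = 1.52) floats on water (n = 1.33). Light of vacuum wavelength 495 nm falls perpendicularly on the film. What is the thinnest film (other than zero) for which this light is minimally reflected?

At the upper boundary (n = 1.0 to n = 1.52) the reflected ray undergoes a half-wave phase shift.
Bottom surface (1.52 → 1.33): reflection off a lower-index medium gives no phase shift.
Net: one phase inversion between the two reflected rays.
For dark reflection here: 2 n t = m λ.
Minimum nonzero at m = 1: t = λ / (2 n) = 495 / (2 × 1.52) = 163 nm.

163 nm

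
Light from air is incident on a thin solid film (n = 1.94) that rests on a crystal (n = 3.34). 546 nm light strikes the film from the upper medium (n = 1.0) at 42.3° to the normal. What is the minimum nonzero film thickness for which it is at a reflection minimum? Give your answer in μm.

0.0750 μm

Ray reflecting at the top interface goes from n = 1.0 toward n = 1.94: a half-wave phase shift.
Ray reflecting at the bottom interface goes from n = 1.94 toward n = 3.34: a half-wave phase shift.
The two reflections carry the same phase change, so no net offset.
For dark reflection here: 2 n t cos θ_r = (m + ½) λ.
Snell's law: 1.0 sin 42.3° = 1.94 sin θ_r → sin θ_r = 0.347, cos θ_r = 0.938.
Minimum at m = 0: t = λ / (4 n cos θ_r) = 546 / (4 × 1.94 × 0.938) = 75.0 nm.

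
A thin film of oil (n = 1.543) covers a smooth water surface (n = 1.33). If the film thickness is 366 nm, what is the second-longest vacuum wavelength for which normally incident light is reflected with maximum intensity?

753 nm

Top surface (1.0 → 1.543): reflection off a higher-index medium gives a half-wave phase shift.
Ray reflecting at the bottom interface goes from n = 1.543 toward n = 1.33: no phase shift.
Exactly one π shift → a net half-wave offset.
For bright reflection here: 2 n t = (m + ½) λ.
λ = 2 n t / (m + ½). The second-longest wavelength is m = 1: λ = 2 × 1.543 × 366 / 1.50 = 753 nm.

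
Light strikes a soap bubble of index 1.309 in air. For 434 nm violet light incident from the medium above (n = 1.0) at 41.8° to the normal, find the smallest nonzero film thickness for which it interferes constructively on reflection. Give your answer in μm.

Top surface (1.0 → 1.309): reflection off a higher-index medium gives a half-wave phase shift.
At the lower boundary (n = 1.309 to n = 1.0) the reflected ray undergoes no phase shift.
Exactly one π shift → a net half-wave offset.
For bright reflection here: 2 n t cos θ_r = (m + ½) λ.
Snell's law: 1.0 sin 41.8° = 1.309 sin θ_r → sin θ_r = 0.509, cos θ_r = 0.861.
Minimum at m = 0: t = λ / (4 n cos θ_r) = 434 / (4 × 1.309 × 0.861) = 96.3 nm.

0.0963 μm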